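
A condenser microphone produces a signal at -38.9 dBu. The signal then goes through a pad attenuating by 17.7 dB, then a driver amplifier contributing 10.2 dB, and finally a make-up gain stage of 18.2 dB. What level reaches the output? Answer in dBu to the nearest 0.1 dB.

Cascaded gains and losses add directly in dB.
-38.9 − 17.7 + 10.2 + 18.2 = -28.2 dBu.

-28.2 dBu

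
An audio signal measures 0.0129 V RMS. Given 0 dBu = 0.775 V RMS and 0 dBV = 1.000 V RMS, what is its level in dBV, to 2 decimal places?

dBV = 20·log₁₀(V / 1.000 V).
20·log₁₀(0.0129/1.000) = -37.79 dBV.

-37.79 dBV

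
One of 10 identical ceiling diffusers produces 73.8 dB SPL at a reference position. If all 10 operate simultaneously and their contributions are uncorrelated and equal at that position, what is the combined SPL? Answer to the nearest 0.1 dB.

10 equal incoherent sources raise the level by 10·log₁₀(10) = 10.00 dB.
L_total = 73.8 + 10.00 = 83.8 dB SPL.

83.8 dB SPL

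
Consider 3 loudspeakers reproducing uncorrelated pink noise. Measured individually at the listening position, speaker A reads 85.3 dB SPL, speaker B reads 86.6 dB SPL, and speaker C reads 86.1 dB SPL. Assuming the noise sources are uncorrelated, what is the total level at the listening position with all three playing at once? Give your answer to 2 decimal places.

Add the sources as powers (linear), then convert back to dB:
L_total = 10·log₁₀(10^(85.3/10) + 10^(86.6/10) + 10^(86.1/10)) = 10·log₁₀(1203000000) = 90.80 dB SPL.

90.80 dB SPL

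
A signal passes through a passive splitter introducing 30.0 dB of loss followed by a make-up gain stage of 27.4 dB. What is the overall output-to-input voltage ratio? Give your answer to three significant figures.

Net gain = (−30.0) + 27.4 = -2.6 dB.
Voltage ratio = 10^(-2.6/20) = 0.741.

0.741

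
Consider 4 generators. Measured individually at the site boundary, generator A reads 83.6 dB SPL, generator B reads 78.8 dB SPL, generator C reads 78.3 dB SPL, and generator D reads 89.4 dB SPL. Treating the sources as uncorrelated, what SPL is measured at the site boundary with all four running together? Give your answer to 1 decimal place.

Incoherent sources sum as intensities:
L_total = 10·log₁₀(10^(83.6/10) + 10^(78.8/10) + 10^(78.3/10) + 10^(89.4/10)) = 10·log₁₀(1244000000) = 90.9 dB SPL.

90.9 dB SPL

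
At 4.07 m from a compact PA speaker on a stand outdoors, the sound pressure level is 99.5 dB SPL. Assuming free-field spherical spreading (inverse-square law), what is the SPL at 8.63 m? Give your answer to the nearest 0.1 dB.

93.0 dB SPL

Inverse-square spreading gives ΔL = −20·log₁₀(d₂/d₁).
ΔL = −20·log₁₀(8.63/4.07) = -6.53 dB, so L₂ = 99.5 + (-6.53) = 93.0 dB SPL.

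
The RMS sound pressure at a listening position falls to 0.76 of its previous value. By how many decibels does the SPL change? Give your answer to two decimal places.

-2.38 dB

Sound pressure is an amplitude quantity: ΔL = 20·log₁₀(p₂/p₁).
20·log₁₀(0.76) = -2.38 dB.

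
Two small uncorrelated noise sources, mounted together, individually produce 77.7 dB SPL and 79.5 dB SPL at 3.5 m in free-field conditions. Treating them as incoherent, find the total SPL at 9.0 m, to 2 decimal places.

73.50 dB SPL

Combined at 3.5 m: 10·log₁₀(10^(77.7/10)+10^(79.5/10)) = 81.703 dB SPL.
Then apply −20·log₁₀(9.0/3.5) = -8.203 dB → 73.50 dB SPL.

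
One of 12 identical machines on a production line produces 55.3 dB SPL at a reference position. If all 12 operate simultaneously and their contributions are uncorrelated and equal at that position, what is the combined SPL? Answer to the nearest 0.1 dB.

66.1 dB SPL

12 equal incoherent sources raise the level by 10·log₁₀(12) = 10.79 dB.
L_total = 55.3 + 10.79 = 66.1 dB SPL.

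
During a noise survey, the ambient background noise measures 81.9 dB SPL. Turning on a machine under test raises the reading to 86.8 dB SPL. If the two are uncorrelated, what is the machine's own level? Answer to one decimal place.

85.1 dB SPL

Subtract intensities: L_src = 10·log₁₀(10^(L_total/10) − 10^(L_bg/10)).
L_src = 10·log₁₀(10^(86.8/10) − 10^(81.9/10)) = 10·log₁₀(323700000) = 85.1 dB SPL.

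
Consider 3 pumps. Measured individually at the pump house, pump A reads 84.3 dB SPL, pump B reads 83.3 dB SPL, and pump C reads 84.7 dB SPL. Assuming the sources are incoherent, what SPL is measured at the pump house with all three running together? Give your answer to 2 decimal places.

88.91 dB SPL

Add the sources as powers (linear), then convert back to dB:
L_total = 10·log₁₀(10^(84.3/10) + 10^(83.3/10) + 10^(84.7/10)) = 10·log₁₀(778100000) = 88.91 dB SPL.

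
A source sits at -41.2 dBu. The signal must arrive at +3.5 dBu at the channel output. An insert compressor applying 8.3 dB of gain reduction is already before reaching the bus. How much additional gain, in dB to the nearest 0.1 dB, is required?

The required make-up gain is the shortfall in the dB sum.
G = +3.5 − (-41.2) + 8.3 = 53.0 dB.

53.0 dB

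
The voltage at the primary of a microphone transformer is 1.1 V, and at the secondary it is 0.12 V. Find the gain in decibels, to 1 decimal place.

-19.2 dB

Voltage is an amplitude quantity, so gain = 20·log₁₀(V_out/V_in).
20·log₁₀(0.12/1.1) = 20·log₁₀(0.1091) = -19.2 dB.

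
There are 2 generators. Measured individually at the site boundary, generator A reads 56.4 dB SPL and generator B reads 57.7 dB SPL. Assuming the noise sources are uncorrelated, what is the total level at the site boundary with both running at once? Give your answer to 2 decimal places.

60.11 dB SPL

Incoherent sources sum as intensities:
L_total = 10·log₁₀(10^(56.4/10) + 10^(57.7/10)) = 10·log₁₀(1025000) = 60.11 dB SPL.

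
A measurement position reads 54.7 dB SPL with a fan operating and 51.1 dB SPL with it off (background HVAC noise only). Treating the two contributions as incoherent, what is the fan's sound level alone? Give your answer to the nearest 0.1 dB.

52.2 dB SPL

Remove the background by subtracting linear intensities:
L_src = 10·log₁₀(10^(54.7/10) − 10^(51.1/10)) = 10·log₁₀(166300) = 52.2 dB SPL.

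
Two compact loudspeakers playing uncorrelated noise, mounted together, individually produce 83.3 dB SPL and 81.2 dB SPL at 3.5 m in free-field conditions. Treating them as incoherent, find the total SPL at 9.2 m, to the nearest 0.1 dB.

77.0 dB SPL

Combined at 3.5 m: 10·log₁₀(10^(83.3/10)+10^(81.2/10)) = 85.39 dB SPL.
Then apply −20·log₁₀(9.2/3.5) = -8.39 dB → 77.0 dB SPL.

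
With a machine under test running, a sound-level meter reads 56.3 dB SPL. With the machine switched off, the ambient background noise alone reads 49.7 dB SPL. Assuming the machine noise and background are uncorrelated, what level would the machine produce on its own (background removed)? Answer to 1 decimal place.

Remove the background by subtracting linear intensities:
L_src = 10·log₁₀(10^(56.3/10) − 10^(49.7/10)) = 10·log₁₀(333300) = 55.2 dB SPL.

55.2 dB SPL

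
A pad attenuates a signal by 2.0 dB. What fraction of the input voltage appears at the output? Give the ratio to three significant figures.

Voltage ratio = 10^(dB/20).
10^(-2.0/20) = 10^(-0.1000) = 0.794.

0.794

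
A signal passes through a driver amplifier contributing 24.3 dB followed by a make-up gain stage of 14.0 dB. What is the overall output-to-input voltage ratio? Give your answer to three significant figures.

Net gain = 24.3 + 14.0 = 38.3 dB.
Voltage ratio = 10^(38.3/20) = 82.2.

82.2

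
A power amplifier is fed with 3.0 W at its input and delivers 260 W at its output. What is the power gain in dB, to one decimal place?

19.4 dB

Power ratio → dB uses the 10·log₁₀ form:
10·log₁₀(260/3.0) = 10·log₁₀(86.67) = 19.4 dB.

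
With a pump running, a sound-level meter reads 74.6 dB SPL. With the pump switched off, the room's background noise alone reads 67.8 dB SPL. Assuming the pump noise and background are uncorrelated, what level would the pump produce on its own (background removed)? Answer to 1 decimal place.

Remove the background by subtracting linear intensities:
L_src = 10·log₁₀(10^(74.6/10) − 10^(67.8/10)) = 10·log₁₀(22810000) = 73.6 dB SPL.

73.6 dB SPL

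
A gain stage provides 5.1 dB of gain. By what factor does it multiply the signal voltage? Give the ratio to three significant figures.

Voltage ratio = 10^(dB/20).
10^(5.1/20) = 10^(0.2550) = 1.80.

1.80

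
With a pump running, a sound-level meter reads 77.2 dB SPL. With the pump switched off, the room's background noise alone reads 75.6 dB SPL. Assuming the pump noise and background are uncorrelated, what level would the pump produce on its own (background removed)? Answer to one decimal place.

72.1 dB SPL

Background correction is a power subtraction:
L_src = 10·log₁₀(10^(77.2/10) − 10^(75.6/10)) = 10·log₁₀(16170000) = 72.1 dB SPL.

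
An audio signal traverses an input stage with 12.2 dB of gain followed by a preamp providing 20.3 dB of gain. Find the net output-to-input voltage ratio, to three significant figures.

Net gain = 12.2 + 20.3 = 32.5 dB.
Voltage ratio = 10^(32.5/20) = 42.2.

42.2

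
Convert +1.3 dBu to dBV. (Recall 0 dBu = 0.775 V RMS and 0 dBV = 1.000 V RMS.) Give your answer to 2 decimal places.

The offset between the scales is 20·log₁₀(0.775/1.000) = −2.214 dB.
So dBV = +1.3 − 2.214 = -0.91 dBV.

-0.91 dBV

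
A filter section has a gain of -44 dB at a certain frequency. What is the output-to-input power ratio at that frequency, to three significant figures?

0.0000398

Power ratio = 10^(dB/10).
10^(-44/10) = 10^(-4.400) = 0.0000398.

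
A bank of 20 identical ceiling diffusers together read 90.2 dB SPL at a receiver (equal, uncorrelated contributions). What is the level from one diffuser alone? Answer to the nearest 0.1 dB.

77.2 dB SPL

20 equal incoherent sources add 10·log₁₀(20) = 13.01 dB over one source.
L_one = 90.2 − 13.01 = 77.2 dB SPL.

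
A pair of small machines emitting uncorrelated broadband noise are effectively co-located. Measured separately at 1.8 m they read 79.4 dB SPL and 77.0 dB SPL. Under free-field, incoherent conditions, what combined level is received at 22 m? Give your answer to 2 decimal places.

Combined at 1.8 m: 10·log₁₀(10^(79.4/10)+10^(77.0/10)) = 81.374 dB SPL.
Then apply −20·log₁₀(22/1.8) = -21.743 dB → 59.63 dB SPL.

59.63 dB SPL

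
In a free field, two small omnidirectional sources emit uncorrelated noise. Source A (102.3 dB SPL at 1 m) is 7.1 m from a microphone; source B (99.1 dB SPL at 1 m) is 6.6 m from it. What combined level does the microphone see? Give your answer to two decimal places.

At the listener: L_A = 102.3 − 20·log₁₀(7.1) = 85.275 dB; L_B = 99.1 − 20·log₁₀(6.6) = 82.709 dB.
Combined: 10·log₁₀(10^(85.275/10)+10^(82.709/10)) = 87.19 dB SPL.

87.19 dB SPL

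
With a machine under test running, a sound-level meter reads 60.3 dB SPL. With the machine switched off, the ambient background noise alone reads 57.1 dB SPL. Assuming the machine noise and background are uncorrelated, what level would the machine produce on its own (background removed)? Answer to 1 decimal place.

57.5 dB SPL

Subtract intensities: L_src = 10·log₁₀(10^(L_total/10) − 10^(L_bg/10)).
L_src = 10·log₁₀(10^(60.3/10) − 10^(57.1/10)) = 10·log₁₀(558700) = 57.5 dB SPL.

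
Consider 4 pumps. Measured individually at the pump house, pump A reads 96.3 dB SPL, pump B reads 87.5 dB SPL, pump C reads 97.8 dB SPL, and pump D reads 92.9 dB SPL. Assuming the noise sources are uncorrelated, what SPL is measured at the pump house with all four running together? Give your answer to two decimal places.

101.07 dB SPL

Add the sources as powers (linear), then convert back to dB:
L_total = 10·log₁₀(10^(96.3/10) + 10^(87.5/10) + 10^(97.8/10) + 10^(92.9/10)) = 10·log₁₀(12804000000) = 101.07 dB SPL.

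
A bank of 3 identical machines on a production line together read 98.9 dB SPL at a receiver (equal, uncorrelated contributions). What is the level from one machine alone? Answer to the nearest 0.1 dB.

94.1 dB SPL

3 equal incoherent sources add 10·log₁₀(3) = 4.77 dB over one source.
L_one = 98.9 − 4.77 = 94.1 dB SPL.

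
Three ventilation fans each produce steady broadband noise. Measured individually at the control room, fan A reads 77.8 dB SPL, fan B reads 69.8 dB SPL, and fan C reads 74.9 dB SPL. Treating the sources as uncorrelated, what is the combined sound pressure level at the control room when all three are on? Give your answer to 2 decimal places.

Incoherent sources sum as intensities:
L_total = 10·log₁₀(10^(77.8/10) + 10^(69.8/10) + 10^(74.9/10)) = 10·log₁₀(100700000) = 80.03 dB SPL.

80.03 dB SPL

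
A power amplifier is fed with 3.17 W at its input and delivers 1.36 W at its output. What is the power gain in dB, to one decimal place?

Power ratio → dB uses the 10·log₁₀ form:
10·log₁₀(1.36/3.17) = 10·log₁₀(0.4290) = -3.7 dB.

-3.7 dB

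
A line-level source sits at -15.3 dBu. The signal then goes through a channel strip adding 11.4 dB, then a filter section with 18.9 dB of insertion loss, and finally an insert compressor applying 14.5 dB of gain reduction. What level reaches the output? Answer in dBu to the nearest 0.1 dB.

-37.3 dBu

In dB, series stages simply add:
-15.3 + 11.4 − 18.9 − 14.5 = -37.3 dBu.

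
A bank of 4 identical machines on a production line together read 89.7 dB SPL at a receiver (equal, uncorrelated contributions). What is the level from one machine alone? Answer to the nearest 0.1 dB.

4 equal incoherent sources add 10·log₁₀(4) = 6.02 dB over one source.
L_one = 89.7 − 6.02 = 83.7 dB SPL.

83.7 dB SPL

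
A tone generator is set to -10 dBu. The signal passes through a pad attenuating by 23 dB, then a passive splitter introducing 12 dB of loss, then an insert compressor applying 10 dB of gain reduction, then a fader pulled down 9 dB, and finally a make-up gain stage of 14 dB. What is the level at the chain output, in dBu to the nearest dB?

In dB, series stages simply add:
-10 − 23 − 12 − 10 − 9 + 14 = -50 dBu.

-50 dBu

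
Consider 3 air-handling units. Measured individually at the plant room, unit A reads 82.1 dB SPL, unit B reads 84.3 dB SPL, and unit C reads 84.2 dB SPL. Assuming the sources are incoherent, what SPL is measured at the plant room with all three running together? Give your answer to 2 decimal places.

88.42 dB SPL

Add the sources as powers (linear), then convert back to dB:
L_total = 10·log₁₀(10^(82.1/10) + 10^(84.3/10) + 10^(84.2/10)) = 10·log₁₀(694400000) = 88.42 dB SPL.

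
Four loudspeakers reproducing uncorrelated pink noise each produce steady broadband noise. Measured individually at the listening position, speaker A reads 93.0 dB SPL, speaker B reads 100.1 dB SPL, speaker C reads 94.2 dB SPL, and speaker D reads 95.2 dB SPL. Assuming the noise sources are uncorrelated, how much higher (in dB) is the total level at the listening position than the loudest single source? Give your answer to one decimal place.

Uncorrelated sources add in intensity (power), not in dB.
L_total = 10·log₁₀(10^(93.0/10) + 10^(100.1/10) + 10^(94.2/10) + 10^(95.2/10)) = 102.59 dB SPL.
Excess over the loudest (100.1 dB): 102.59 − 100.1 = 2.5 dB.

2.5 dB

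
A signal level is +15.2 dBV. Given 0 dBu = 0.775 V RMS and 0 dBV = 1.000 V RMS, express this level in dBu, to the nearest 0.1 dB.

The offset between the scales is 20·log₁₀(0.775/1.000) = −2.214 dB.
So dBu = +15.2 + 2.214 = +17.4 dBu.

+17.4 dBu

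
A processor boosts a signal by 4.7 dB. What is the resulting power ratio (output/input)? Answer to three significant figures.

2.95

Power ratio = 10^(dB/10).
10^(4.7/10) = 10^(0.4700) = 2.95.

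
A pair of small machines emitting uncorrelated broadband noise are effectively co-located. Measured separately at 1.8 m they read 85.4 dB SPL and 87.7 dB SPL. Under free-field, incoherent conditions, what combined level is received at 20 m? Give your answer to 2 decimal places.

Combined at 1.8 m: 10·log₁₀(10^(85.4/10)+10^(87.7/10)) = 89.711 dB SPL.
Then apply −20·log₁₀(20/1.8) = -20.915 dB → 68.80 dB SPL.

68.80 dB SPL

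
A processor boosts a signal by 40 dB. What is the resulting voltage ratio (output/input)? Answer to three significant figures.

100

Voltage ratio = 10^(dB/20).
10^(40/20) = 10^(2.000) = 100.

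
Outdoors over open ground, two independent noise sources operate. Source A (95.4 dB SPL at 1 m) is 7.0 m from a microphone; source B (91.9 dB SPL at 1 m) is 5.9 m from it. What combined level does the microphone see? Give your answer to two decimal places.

At the listener: L_A = 95.4 − 20·log₁₀(7.0) = 78.498 dB; L_B = 91.9 − 20·log₁₀(5.9) = 76.483 dB.
Combined: 10·log₁₀(10^(78.498/10)+10^(76.483/10)) = 80.62 dB SPL.

80.62 dB SPL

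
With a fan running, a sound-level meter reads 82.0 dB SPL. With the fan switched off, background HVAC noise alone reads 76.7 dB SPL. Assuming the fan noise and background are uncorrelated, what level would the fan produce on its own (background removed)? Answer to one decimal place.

80.5 dB SPL

Subtract intensities: L_src = 10·log₁₀(10^(L_total/10) − 10^(L_bg/10)).
L_src = 10·log₁₀(10^(82.0/10) − 10^(76.7/10)) = 10·log₁₀(111700000) = 80.5 dB SPL.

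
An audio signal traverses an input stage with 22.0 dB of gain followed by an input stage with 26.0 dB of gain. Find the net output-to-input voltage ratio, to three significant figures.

251

Net gain = 22.0 + 26.0 = 48.0 dB.
Voltage ratio = 10^(48.0/20) = 251.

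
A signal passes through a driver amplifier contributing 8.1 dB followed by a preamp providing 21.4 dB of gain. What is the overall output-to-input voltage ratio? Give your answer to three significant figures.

29.9

Net gain = 8.1 + 21.4 = 29.5 dB.
Voltage ratio = 10^(29.5/20) = 29.9.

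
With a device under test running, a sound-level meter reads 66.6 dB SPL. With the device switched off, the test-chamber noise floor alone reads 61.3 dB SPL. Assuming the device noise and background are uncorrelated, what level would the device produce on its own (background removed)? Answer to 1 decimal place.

Subtract intensities: L_src = 10·log₁₀(10^(L_total/10) − 10^(L_bg/10)).
L_src = 10·log₁₀(10^(66.6/10) − 10^(61.3/10)) = 10·log₁₀(3222000) = 65.1 dB SPL.

65.1 dB SPL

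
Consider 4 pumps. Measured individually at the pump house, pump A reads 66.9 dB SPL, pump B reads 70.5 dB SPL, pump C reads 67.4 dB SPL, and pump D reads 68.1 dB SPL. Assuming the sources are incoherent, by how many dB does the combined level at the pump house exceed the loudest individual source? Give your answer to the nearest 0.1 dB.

Uncorrelated sources add in intensity (power), not in dB.
L_total = 10·log₁₀(10^(66.9/10) + 10^(70.5/10) + 10^(67.4/10) + 10^(68.1/10)) = 74.48 dB SPL.
Excess over the loudest (70.5 dB): 74.48 − 70.5 = 4.0 dB.

4.0 dB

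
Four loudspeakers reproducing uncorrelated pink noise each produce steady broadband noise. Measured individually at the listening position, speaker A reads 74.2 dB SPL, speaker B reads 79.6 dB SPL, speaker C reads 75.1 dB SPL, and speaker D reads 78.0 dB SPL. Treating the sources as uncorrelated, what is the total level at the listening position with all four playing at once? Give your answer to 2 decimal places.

Add the sources as powers (linear), then convert back to dB:
L_total = 10·log₁₀(10^(74.2/10) + 10^(79.6/10) + 10^(75.1/10) + 10^(78.0/10)) = 10·log₁₀(213000000) = 83.28 dB SPL.

83.28 dB SPL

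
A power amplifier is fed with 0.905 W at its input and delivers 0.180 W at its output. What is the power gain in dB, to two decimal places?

-7.01 dB

For a power ratio, dB = 10·log₁₀(P₂/P₁).
10·log₁₀(0.180/0.905) = 10·log₁₀(0.1989) = -7.01 dB.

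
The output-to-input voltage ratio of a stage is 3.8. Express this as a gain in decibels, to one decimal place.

For a voltage ratio, dB = 20·log₁₀(V₂/V₁).
20·log₁₀(3.8) = 11.6 dB.

11.6 dB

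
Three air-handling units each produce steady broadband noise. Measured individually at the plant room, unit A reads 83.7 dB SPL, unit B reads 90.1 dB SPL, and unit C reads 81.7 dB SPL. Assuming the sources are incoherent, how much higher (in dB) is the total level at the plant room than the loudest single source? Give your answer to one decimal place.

1.4 dB

Uncorrelated sources add in intensity (power), not in dB.
L_total = 10·log₁₀(10^(83.7/10) + 10^(90.1/10) + 10^(81.7/10)) = 91.48 dB SPL.
Excess over the loudest (90.1 dB): 91.48 − 90.1 = 1.4 dB.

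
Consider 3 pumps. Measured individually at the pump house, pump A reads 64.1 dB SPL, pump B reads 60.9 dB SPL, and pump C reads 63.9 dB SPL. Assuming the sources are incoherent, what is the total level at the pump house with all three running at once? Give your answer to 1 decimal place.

68.0 dB SPL

Add the sources as powers (linear), then convert back to dB:
L_total = 10·log₁₀(10^(64.1/10) + 10^(60.9/10) + 10^(63.9/10)) = 10·log₁₀(6255000) = 68.0 dB SPL.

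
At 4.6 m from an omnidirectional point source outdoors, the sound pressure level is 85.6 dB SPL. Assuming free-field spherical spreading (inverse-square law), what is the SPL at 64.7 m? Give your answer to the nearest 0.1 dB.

For a point source in a free field, ΔL = −20·log₁₀(d₂/d₁).
ΔL = −20·log₁₀(64.7/4.6) = -22.96 dB, so L₂ = 85.6 + (-22.96) = 62.6 dB SPL.

62.6 dB SPL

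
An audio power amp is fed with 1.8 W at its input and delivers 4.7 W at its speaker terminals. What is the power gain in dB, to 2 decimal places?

Power ratio → dB uses the 10·log₁₀ form:
10·log₁₀(4.7/1.8) = 10·log₁₀(2.611) = 4.17 dB.

4.17 dB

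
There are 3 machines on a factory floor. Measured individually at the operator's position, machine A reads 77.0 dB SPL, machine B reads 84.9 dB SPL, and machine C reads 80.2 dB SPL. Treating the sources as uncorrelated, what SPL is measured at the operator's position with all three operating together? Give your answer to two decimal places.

86.66 dB SPL

Uncorrelated sources add in intensity (power), not in dB.
L_total = 10·log₁₀(10^(77.0/10) + 10^(84.9/10) + 10^(80.2/10)) = 10·log₁₀(463900000) = 86.66 dB SPL.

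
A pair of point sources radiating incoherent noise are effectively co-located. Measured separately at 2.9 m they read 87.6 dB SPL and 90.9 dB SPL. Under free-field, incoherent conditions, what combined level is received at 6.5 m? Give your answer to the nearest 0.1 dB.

85.6 dB SPL

Combined at 2.9 m: 10·log₁₀(10^(87.6/10)+10^(90.9/10)) = 92.57 dB SPL.
Then apply −20·log₁₀(6.5/2.9) = -7.01 dB → 85.6 dB SPL.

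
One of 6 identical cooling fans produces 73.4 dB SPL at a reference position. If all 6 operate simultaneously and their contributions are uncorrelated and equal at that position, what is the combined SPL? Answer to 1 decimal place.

81.2 dB SPL

6 equal incoherent sources raise the level by 10·log₁₀(6) = 7.78 dB.
L_total = 73.4 + 7.78 = 81.2 dB SPL.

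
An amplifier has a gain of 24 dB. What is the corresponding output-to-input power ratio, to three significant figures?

251

Power ratio = 10^(dB/10).
10^(24/10) = 10^(2.400) = 251.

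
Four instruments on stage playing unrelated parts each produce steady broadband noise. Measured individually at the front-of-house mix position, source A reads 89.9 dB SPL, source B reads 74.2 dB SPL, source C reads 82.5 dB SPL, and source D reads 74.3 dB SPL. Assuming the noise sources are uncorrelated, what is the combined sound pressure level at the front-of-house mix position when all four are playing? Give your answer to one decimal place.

90.8 dB SPL

Incoherent sources sum as intensities:
L_total = 10·log₁₀(10^(89.9/10) + 10^(74.2/10) + 10^(82.5/10) + 10^(74.3/10)) = 10·log₁₀(1208000000) = 90.8 dB SPL.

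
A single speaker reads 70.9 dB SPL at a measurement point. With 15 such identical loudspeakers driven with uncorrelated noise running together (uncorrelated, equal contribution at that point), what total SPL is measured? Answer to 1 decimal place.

15 equal incoherent sources raise the level by 10·log₁₀(15) = 11.76 dB.
L_total = 70.9 + 11.76 = 82.7 dB SPL.

82.7 dB SPL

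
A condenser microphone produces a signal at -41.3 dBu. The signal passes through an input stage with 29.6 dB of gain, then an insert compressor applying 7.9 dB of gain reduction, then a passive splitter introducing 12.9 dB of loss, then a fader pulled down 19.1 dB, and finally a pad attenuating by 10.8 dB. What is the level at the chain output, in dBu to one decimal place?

-62.4 dBu

In dB, series stages simply add:
-41.3 + 29.6 − 7.9 − 12.9 − 19.1 − 10.8 = -62.4 dBu.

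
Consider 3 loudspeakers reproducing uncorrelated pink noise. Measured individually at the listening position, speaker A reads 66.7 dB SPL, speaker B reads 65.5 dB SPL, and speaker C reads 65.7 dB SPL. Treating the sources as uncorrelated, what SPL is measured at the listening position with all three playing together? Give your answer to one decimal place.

Add the sources as powers (linear), then convert back to dB:
L_total = 10·log₁₀(10^(66.7/10) + 10^(65.5/10) + 10^(65.7/10)) = 10·log₁₀(11940000) = 70.8 dB SPL.

70.8 dB SPL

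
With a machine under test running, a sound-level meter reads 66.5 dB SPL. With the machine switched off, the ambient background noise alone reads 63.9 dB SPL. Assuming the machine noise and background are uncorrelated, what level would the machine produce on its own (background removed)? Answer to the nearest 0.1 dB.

Background correction is a power subtraction:
L_src = 10·log₁₀(10^(66.5/10) − 10^(63.9/10)) = 10·log₁₀(2012000) = 63.0 dB SPL.

63.0 dB SPL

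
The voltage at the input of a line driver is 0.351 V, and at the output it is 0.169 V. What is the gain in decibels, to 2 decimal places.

-6.35 dB

Voltage is an amplitude quantity, so gain = 20·log₁₀(V_out/V_in).
20·log₁₀(0.169/0.351) = 20·log₁₀(0.4815) = -6.35 dB.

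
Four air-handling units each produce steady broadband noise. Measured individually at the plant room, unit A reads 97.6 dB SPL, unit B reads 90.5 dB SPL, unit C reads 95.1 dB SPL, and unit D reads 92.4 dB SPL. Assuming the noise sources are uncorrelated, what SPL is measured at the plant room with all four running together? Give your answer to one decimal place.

Uncorrelated sources add in intensity (power), not in dB.
L_total = 10·log₁₀(10^(97.6/10) + 10^(90.5/10) + 10^(95.1/10) + 10^(92.4/10)) = 10·log₁₀(11850000000) = 100.7 dB SPL.

100.7 dB SPL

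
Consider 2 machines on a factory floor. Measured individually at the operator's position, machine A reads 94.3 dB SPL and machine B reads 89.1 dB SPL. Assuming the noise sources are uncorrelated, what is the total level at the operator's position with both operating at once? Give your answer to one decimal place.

Uncorrelated sources add in intensity (power), not in dB.
L_total = 10·log₁₀(10^(94.3/10) + 10^(89.1/10)) = 10·log₁₀(3504000000) = 95.4 dB SPL.

95.4 dB SPL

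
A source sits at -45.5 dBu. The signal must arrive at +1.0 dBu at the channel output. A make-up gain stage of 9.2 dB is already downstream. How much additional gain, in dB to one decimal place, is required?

The required make-up gain is the shortfall in the dB sum.
G = +1.0 − (-45.5) − 9.2 = 37.3 dB.

37.3 dB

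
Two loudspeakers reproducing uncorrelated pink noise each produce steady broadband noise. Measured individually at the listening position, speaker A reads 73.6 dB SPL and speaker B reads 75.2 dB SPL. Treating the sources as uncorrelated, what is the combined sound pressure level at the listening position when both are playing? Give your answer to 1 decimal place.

77.5 dB SPL

Uncorrelated sources add in intensity (power), not in dB.
L_total = 10·log₁₀(10^(73.6/10) + 10^(75.2/10)) = 10·log₁₀(56020000) = 77.5 dB SPL.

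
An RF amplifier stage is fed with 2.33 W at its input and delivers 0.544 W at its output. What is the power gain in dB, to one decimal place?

For a power ratio, dB = 10·log₁₀(P₂/P₁).
10·log₁₀(0.544/2.33) = 10·log₁₀(0.2335) = -6.3 dB.

-6.3 dB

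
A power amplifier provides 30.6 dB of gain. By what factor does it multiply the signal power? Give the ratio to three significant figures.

1150

Power ratio = 10^(dB/10).
10^(30.6/10) = 10^(3.060) = 1150.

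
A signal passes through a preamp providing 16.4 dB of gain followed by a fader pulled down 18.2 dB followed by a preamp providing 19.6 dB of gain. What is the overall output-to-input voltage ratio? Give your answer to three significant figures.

7.76

Net gain = 16.4 + (−18.2) + 19.6 = 17.8 dB.
Voltage ratio = 10^(17.8/20) = 7.76.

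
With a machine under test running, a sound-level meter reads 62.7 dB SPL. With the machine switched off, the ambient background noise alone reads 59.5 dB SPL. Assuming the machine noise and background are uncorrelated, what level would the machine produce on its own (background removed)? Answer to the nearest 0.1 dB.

59.9 dB SPL

Background correction is a power subtraction:
L_src = 10·log₁₀(10^(62.7/10) − 10^(59.5/10)) = 10·log₁₀(970800) = 59.9 dB SPL.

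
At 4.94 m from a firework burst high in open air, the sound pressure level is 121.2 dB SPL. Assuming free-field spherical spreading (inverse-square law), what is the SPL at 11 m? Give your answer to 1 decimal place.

114.2 dB SPL

Inverse-square spreading gives ΔL = −20·log₁₀(d₂/d₁).
ΔL = −20·log₁₀(11/4.94) = -6.95 dB, so L₂ = 121.2 + (-6.95) = 114.2 dB SPL.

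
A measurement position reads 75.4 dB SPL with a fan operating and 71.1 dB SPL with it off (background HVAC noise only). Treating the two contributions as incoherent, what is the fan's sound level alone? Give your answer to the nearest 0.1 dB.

73.4 dB SPL

Remove the background by subtracting linear intensities:
L_src = 10·log₁₀(10^(75.4/10) − 10^(71.1/10)) = 10·log₁₀(21790000) = 73.4 dB SPL.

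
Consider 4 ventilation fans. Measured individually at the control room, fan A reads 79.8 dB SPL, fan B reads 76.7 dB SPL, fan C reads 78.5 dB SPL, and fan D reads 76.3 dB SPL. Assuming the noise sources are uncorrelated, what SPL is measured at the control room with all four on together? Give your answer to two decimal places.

Incoherent sources sum as intensities:
L_total = 10·log₁₀(10^(79.8/10) + 10^(76.7/10) + 10^(78.5/10) + 10^(76.3/10)) = 10·log₁₀(255700000) = 84.08 dB SPL.

84.08 dB SPL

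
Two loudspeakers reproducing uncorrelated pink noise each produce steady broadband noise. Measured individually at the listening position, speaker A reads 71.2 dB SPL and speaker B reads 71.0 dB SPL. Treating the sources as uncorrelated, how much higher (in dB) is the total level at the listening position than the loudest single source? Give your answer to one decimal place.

2.9 dB

Add the sources as powers (linear), then convert back to dB:
L_total = 10·log₁₀(10^(71.2/10) + 10^(71.0/10)) = 74.11 dB SPL.
Excess over the loudest (71.2 dB): 74.11 − 71.2 = 2.9 dB.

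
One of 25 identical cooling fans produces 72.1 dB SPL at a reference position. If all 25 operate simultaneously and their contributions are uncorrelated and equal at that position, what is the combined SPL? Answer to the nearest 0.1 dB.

86.1 dB SPL

25 equal incoherent sources raise the level by 10·log₁₀(25) = 13.98 dB.
L_total = 72.1 + 13.98 = 86.1 dB SPL.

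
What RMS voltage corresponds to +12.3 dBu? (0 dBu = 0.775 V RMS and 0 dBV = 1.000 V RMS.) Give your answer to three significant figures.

3.19 V

V = 0.775 V × 10^(+12.3/20).
= 0.775 × 4.121 = 3.19 V.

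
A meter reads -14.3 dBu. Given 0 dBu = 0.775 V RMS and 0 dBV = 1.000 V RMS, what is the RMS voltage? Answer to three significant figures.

V = 0.775 V × 10^(-14.3/20).
= 0.775 × 0.1928 = 0.149 V.

0.149 V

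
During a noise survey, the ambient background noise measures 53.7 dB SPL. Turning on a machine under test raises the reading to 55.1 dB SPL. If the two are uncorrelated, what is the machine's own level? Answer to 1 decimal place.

Subtract intensities: L_src = 10·log₁₀(10^(L_total/10) − 10^(L_bg/10)).
L_src = 10·log₁₀(10^(55.1/10) − 10^(53.7/10)) = 10·log₁₀(89170) = 49.5 dB SPL.

49.5 dB SPL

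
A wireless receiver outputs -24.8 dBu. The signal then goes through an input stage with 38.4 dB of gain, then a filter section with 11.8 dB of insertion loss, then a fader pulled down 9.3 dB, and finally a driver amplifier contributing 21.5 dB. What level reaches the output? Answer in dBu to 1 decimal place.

Cascaded gains and losses add directly in dB.
-24.8 + 38.4 − 11.8 − 9.3 + 21.5 = +14.0 dBu.

+14.0 dBu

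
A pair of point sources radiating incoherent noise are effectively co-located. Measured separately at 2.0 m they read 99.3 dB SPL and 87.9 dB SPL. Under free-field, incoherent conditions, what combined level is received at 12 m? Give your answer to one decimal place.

Combined at 2.0 m: 10·log₁₀(10^(99.3/10)+10^(87.9/10)) = 99.60 dB SPL.
Then apply −20·log₁₀(12/2.0) = -15.56 dB → 84.0 dB SPL.

84.0 dB SPL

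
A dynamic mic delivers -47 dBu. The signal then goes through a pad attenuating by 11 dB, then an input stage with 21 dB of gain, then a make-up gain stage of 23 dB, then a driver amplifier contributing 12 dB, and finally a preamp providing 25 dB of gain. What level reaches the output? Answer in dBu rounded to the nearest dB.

+23 dBu

Cascaded gains and losses add directly in dB.
-47 − 11 + 21 + 23 + 12 + 25 = +23 dBu.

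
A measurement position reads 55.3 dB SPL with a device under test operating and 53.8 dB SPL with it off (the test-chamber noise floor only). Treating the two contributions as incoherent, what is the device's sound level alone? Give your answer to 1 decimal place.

50.0 dB SPL

Remove the background by subtracting linear intensities:
L_src = 10·log₁₀(10^(55.3/10) − 10^(53.8/10)) = 10·log₁₀(98960) = 50.0 dB SPL.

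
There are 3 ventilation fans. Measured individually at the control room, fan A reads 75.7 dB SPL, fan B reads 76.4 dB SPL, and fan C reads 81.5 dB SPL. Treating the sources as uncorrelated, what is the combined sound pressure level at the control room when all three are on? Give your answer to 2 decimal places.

Incoherent sources sum as intensities:
L_total = 10·log₁₀(10^(75.7/10) + 10^(76.4/10) + 10^(81.5/10)) = 10·log₁₀(222100000) = 83.46 dB SPL.

83.46 dB SPL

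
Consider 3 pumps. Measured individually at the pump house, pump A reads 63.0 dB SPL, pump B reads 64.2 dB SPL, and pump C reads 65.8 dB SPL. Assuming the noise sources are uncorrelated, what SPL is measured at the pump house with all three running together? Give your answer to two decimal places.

69.26 dB SPL

Uncorrelated sources add in intensity (power), not in dB.
L_total = 10·log₁₀(10^(63.0/10) + 10^(64.2/10) + 10^(65.8/10)) = 10·log₁₀(8427000) = 69.26 dB SPL.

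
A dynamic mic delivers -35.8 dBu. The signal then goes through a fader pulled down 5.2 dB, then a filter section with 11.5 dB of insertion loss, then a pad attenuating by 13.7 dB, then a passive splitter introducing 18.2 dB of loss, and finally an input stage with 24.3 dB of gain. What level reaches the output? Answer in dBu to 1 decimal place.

In dB, series stages simply add:
-35.8 − 5.2 − 11.5 − 13.7 − 18.2 + 24.3 = -60.1 dBu.

-60.1 dBu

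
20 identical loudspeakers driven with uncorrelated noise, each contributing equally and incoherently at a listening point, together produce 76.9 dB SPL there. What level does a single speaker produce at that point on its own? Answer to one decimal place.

63.9 dB SPL

20 equal incoherent sources add 10·log₁₀(20) = 13.01 dB over one source.
L_one = 76.9 − 13.01 = 63.9 dB SPL.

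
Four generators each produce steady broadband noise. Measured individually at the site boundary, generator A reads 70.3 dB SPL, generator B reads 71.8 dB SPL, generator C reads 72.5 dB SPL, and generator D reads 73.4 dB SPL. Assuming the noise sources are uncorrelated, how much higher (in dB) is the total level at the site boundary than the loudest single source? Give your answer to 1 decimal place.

4.8 dB

Uncorrelated sources add in intensity (power), not in dB.
L_total = 10·log₁₀(10^(70.3/10) + 10^(71.8/10) + 10^(72.5/10) + 10^(73.4/10)) = 78.16 dB SPL.
Excess over the loudest (73.4 dB): 78.16 − 73.4 = 4.8 dB.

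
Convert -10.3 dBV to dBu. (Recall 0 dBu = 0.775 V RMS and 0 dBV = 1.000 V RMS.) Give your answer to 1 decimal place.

-8.1 dBu

The offset between the scales is 20·log₁₀(0.775/1.000) = −2.214 dB.
So dBu = -10.3 + 2.214 = -8.1 dBu.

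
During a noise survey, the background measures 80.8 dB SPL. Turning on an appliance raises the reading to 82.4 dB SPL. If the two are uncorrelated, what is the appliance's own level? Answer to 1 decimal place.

77.3 dB SPL

Background correction is a power subtraction:
L_src = 10·log₁₀(10^(82.4/10) − 10^(80.8/10)) = 10·log₁₀(53550000) = 77.3 dB SPL.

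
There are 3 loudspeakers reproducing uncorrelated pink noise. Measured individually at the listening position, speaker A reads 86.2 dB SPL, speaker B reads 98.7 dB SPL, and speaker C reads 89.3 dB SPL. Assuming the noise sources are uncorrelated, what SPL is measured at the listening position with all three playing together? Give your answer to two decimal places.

Incoherent sources sum as intensities:
L_total = 10·log₁₀(10^(86.2/10) + 10^(98.7/10) + 10^(89.3/10)) = 10·log₁₀(8681000000) = 99.39 dB SPL.

99.39 dB SPL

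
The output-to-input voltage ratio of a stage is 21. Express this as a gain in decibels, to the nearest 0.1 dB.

Voltage ratio → dB uses the 20·log₁₀ form:
20·log₁₀(21) = 26.4 dB.

26.4 dB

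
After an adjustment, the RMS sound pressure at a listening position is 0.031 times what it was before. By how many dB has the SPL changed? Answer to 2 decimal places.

-30.17 dB

SPL change from a pressure ratio uses the 20·log₁₀ form:
20·log₁₀(0.031) = -30.17 dB.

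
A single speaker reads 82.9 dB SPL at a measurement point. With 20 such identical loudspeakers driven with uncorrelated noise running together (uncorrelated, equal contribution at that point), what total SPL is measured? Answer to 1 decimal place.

20 equal incoherent sources raise the level by 10·log₁₀(20) = 13.01 dB.
L_total = 82.9 + 13.01 = 95.9 dB SPL.

95.9 dB SPL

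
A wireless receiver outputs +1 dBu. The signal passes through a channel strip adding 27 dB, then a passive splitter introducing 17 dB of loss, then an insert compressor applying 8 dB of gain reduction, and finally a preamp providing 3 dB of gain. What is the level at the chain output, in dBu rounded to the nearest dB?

+6 dBu

Gain stages sum in dB:
+1 + 27 − 17 − 8 + 3 = +6 dBu.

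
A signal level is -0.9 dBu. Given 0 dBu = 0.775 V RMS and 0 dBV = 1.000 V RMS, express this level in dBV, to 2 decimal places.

-3.11 dBV

The offset between the scales is 20·log₁₀(0.775/1.000) = −2.214 dB.
So dBV = -0.9 − 2.214 = -3.11 dBV.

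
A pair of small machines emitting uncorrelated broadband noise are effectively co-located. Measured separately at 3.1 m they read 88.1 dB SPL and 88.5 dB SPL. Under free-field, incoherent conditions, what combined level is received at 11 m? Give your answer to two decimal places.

Combined at 3.1 m: 10·log₁₀(10^(88.1/10)+10^(88.5/10)) = 91.315 dB SPL.
Then apply −20·log₁₀(11/3.1) = -11.001 dB → 80.31 dB SPL.

80.31 dB SPL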